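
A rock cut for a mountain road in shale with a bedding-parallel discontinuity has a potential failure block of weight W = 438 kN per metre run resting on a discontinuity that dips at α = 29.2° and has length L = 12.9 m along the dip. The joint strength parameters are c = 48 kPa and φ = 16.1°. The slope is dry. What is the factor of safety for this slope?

Resolving the block weight along and normal to the plane and applying the Mohr–Coulomb strength on the joint:
N' = W cosα = 438·cos29.2° = 382.3 kN/m
Driving force T = W sinα = 438·sin29.2° = 213.7 kN/m
Resisting force R = c·L + N'·tanφ = 48·12.9 + 382.3·tan16.1° = 619.2 + 110.4 = 729.6 kN/m
FS = R / T = 729.6 / 213.7 = 3.414

FS = 3.41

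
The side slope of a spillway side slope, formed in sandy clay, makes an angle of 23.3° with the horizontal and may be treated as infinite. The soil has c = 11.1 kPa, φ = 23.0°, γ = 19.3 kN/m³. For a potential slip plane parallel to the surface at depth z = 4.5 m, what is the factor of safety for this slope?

For an infinite slope with a slip plane parallel to the surface (no pore pressure): FS = [c + γz cos²β tanφ] / [γz sinβ cosβ].
γz = 19.3·4.5 = 86.85 kN/m²
Numerator = 11.1 + 86.85·cos²23.3°·tan23.0° = 11.1 + 86.85·0.8435·0.4245 = 42.198 kPa
Denominator = 86.85·sin23.3°·cos23.3° = 86.85·0.3955·0.9184 = 31.552 kPa
FS = 42.198 / 31.552 = 1.337

FS = 1.34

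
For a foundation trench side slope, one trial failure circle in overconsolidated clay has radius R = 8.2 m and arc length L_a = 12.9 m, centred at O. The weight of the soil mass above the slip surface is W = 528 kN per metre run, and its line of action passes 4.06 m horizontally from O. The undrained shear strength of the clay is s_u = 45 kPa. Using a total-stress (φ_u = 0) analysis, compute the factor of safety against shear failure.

FS = 2.22

Taking moments about the centre O, the resisting moment is provided by the undrained shear strength acting along the arc:
M_R = s_u·L_a·R = 45·12.90·8.2 = 4760.1 kN·m/m
M_D = W·d = 528·4.06 = 2143.7 kN·m/m
FS = M_R / M_D = 4760.1 / 2143.7 = 2.221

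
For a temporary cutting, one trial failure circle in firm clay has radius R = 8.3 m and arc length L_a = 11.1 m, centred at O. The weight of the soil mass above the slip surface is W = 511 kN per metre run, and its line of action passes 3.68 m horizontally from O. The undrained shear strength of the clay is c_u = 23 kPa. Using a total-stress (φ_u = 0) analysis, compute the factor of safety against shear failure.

FS = 1.13

Taking moments about the centre O, the resisting moment is provided by the undrained shear strength acting along the arc:
M_R = c_u·L_a·R = 23·11.10·8.3 = 2119.0 kN·m/m
M_D = W·d = 511·3.68 = 1880.5 kN·m/m
FS = M_R / M_D = 2119.0 / 1880.5 = 1.127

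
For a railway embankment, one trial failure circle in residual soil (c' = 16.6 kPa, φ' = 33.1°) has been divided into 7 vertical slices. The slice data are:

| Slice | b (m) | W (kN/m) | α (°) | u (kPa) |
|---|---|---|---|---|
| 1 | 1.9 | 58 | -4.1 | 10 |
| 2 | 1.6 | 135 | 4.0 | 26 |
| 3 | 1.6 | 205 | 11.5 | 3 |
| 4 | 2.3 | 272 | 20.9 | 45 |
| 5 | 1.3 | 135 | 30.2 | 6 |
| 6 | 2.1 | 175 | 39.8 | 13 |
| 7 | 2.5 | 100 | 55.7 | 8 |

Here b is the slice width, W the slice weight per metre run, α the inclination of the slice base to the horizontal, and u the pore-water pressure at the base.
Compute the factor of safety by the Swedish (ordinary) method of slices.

FS = 1.79

Ordinary method of slices: FS = Σ[c'·Δl_i + (W_i cosα_i − u_i·Δl_i)·tanφ'] / Σ W_i sinα_i, with Δl_i = b_i / cosα_i.
Slice 1: Δl = 1.9/cos(-4.1°) = 1.905 m; N'_1 = 58·cos(-4.1°) − 10·1.905 = 38.8; c'Δl = 31.62; W sinα = -4.1
Slice 2: Δl = 1.6/cos4.0° = 1.604 m; N'_2 = 135·cos4.0° − 26·1.604 = 93.0; c'Δl = 26.62; W sinα = 9.4
Slice 3: Δl = 1.6/cos11.5° = 1.633 m; N'_3 = 205·cos11.5° − 3·1.633 = 196.0; c'Δl = 27.10; W sinα = 40.9
Slice 4: Δl = 2.3/cos20.9° = 2.462 m; N'_4 = 272·cos20.9° − 45·2.462 = 143.3; c'Δl = 40.87; W sinα = 97.0
Slice 5: Δl = 1.3/cos30.2° = 1.504 m; N'_5 = 135·cos30.2° − 6·1.504 = 107.7; c'Δl = 24.97; W sinα = 67.9
Slice 6: Δl = 2.1/cos39.8° = 2.733 m; N'_6 = 175·cos39.8° − 13·2.733 = 98.9; c'Δl = 45.37; W sinα = 112.0
Slice 7: Δl = 2.5/cos55.7° = 4.436 m; N'_7 = 100·cos55.7° − 8·4.436 = 20.9; c'Δl = 73.64; W sinα = 82.6
Σc'Δl = 270.2 kN/m; ΣN' = 698.5 kN/m; ΣW sinα = 405.7 kN/m
Resisting = 270.2 + 698.5·tan33.1° = 270.2 + 455.3 = 725.6 kN/m
FS = 725.6 / 405.7 = 1.788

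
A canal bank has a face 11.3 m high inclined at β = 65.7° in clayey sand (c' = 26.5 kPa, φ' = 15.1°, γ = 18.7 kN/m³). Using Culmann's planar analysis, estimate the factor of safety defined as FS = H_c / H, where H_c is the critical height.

H_c = (4c'/γ) · sinβ cosφ' / [1 − cos(β − φ')]
    = (4·26.5/18.7) · sin65.7°·cos15.1° / [1 − cos50.6°]
    = 5.668 · 0.8799 / 0.3653 = 13.66 m
FS = H_c / H = 13.66 / 11.3 = 1.208

FS = 1.21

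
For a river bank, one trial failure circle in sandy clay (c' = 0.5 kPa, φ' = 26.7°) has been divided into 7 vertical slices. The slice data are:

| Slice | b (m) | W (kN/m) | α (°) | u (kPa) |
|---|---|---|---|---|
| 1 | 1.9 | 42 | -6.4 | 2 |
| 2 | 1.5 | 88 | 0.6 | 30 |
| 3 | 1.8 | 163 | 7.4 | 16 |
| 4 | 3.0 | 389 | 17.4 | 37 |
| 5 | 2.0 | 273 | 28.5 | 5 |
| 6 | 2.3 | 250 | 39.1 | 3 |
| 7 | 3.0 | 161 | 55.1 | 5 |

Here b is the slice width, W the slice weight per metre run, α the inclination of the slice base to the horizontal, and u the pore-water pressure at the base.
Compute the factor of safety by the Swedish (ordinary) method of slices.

FS = 0.88

Ordinary method of slices: FS = Σ[c'·Δl_i + (W_i cosα_i − u_i·Δl_i)·tanφ'] / Σ W_i sinα_i, with Δl_i = b_i / cosα_i.
Slice 1: Δl = 1.9/cos(-6.4°) = 1.912 m; N'_1 = 42·cos(-6.4°) − 2·1.912 = 37.9; c'Δl = 0.96; W sinα = -4.7
Slice 2: Δl = 1.5/cos0.6° = 1.500 m; N'_2 = 88·cos0.6° − 30·1.500 = 43.0; c'Δl = 0.75; W sinα = 0.9
Slice 3: Δl = 1.8/cos7.4° = 1.815 m; N'_3 = 163·cos7.4° − 16·1.815 = 132.6; c'Δl = 0.91; W sinα = 21.0
Slice 4: Δl = 3.0/cos17.4° = 3.144 m; N'_4 = 389·cos17.4° − 37·3.144 = 254.9; c'Δl = 1.57; W sinα = 116.3
Slice 5: Δl = 2.0/cos28.5° = 2.276 m; N'_5 = 273·cos28.5° − 5·2.276 = 228.5; c'Δl = 1.14; W sinα = 130.3
Slice 6: Δl = 2.3/cos39.1° = 2.964 m; N'_6 = 250·cos39.1° − 3·2.964 = 185.1; c'Δl = 1.48; W sinα = 157.7
Slice 7: Δl = 3.0/cos55.1° = 5.243 m; N'_7 = 161·cos55.1° − 5·5.243 = 65.9; c'Δl = 2.62; W sinα = 132.0
Σc'Δl = 9.4 kN/m; ΣN' = 947.9 kN/m; ΣW sinα = 553.5 kN/m
Resisting = 9.4 + 947.9·tan26.7° = 9.4 + 476.8 = 486.2 kN/m
FS = 486.2 / 553.5 = 0.878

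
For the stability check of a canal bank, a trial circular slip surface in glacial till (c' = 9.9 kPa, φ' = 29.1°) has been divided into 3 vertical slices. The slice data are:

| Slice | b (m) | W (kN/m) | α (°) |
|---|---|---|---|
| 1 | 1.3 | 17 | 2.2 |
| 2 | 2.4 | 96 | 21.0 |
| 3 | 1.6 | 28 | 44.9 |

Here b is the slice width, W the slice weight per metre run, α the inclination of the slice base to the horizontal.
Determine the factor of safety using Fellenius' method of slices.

FS = 2.39

Ordinary method of slices: FS = Σ[c'·Δl_i + (W_i cosα_i)·tanφ'] / Σ W_i sinα_i, with Δl_i = b_i / cosα_i.
Slice 1: Δl = 1.3/cos2.2° = 1.301 m; N'_1 = 17·cos2.2° = 17.0; c'Δl = 12.88; W sinα = 0.7
Slice 2: Δl = 2.4/cos21.0° = 2.571 m; N'_2 = 96·cos21.0° = 89.6; c'Δl = 25.45; W sinα = 34.4
Slice 3: Δl = 1.6/cos44.9° = 2.259 m; N'_3 = 28·cos44.9° = 19.8; c'Δl = 22.36; W sinα = 19.8
Σc'Δl = 60.7 kN/m; ΣN' = 126.4 kN/m; ΣW sinα = 54.8 kN/m
Resisting = 60.7 + 126.4·tan29.1° = 60.7 + 70.4 = 131.1 kN/m
FS = 131.1 / 54.8 = 2.391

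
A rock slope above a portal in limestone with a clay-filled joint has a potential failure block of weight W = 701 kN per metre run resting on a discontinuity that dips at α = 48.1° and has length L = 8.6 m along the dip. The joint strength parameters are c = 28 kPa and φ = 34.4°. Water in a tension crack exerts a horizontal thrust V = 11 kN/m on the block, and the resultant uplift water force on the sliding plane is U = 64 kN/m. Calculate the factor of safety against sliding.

Resolving the block weight along and normal to the plane and applying the Mohr–Coulomb strength on the joint:
N' = W cosα − U − V sinα = 701·cos48.1° − 64 − 11·sin48.1° = 396.0 kN/m
Driving force T = W sinα + V cosα = 701·sin48.1° + 11·cos48.1° = 529.1 kN/m
Resisting force R = c·L + N'·tanφ = 28·8.6 + 396.0·tan34.4° = 240.8 + 271.1 = 511.9 kN/m
FS = R / T = 511.9 / 529.1 = 0.968

FS = 0.97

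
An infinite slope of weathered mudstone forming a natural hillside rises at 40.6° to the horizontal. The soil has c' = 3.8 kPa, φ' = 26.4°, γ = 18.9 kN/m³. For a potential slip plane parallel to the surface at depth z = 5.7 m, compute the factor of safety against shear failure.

FS = 0.65

For an infinite slope with a slip plane parallel to the surface (no pore pressure): FS = [c' + γz cos²β tanφ'] / [γz sinβ cosβ].
γz = 18.9·5.7 = 107.73 kN/m²
Numerator = 3.8 + 107.73·cos²40.6°·tan26.4° = 3.8 + 107.73·0.5765·0.4964 = 34.629 kPa
Denominator = 107.73·sin40.6°·cos40.6° = 107.73·0.6508·0.7593 = 53.231 kPa
FS = 34.629 / 53.231 = 0.651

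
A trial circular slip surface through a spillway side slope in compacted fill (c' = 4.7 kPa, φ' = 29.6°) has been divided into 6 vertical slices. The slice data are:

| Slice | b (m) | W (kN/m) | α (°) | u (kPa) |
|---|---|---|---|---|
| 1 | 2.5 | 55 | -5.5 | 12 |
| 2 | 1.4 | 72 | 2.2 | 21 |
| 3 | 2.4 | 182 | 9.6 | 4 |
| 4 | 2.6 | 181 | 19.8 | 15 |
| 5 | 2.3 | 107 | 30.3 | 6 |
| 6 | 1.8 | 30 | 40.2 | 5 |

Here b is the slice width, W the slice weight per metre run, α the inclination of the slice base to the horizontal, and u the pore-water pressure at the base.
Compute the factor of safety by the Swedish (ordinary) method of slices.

FS = 1.99

Ordinary method of slices: FS = Σ[c'·Δl_i + (W_i cosα_i − u_i·Δl_i)·tanφ'] / Σ W_i sinα_i, with Δl_i = b_i / cosα_i.
Slice 1: Δl = 2.5/cos(-5.5°) = 2.512 m; N'_1 = 55·cos(-5.5°) − 12·2.512 = 24.6; c'Δl = 11.80; W sinα = -5.3
Slice 2: Δl = 1.4/cos2.2° = 1.401 m; N'_2 = 72·cos2.2° − 21·1.401 = 42.5; c'Δl = 6.58; W sinα = 2.8
Slice 3: Δl = 2.4/cos9.6° = 2.434 m; N'_3 = 182·cos9.6° − 4·2.434 = 169.7; c'Δl = 11.44; W sinα = 30.4
Slice 4: Δl = 2.6/cos19.8° = 2.763 m; N'_4 = 181·cos19.8° − 15·2.763 = 128.8; c'Δl = 12.99; W sinα = 61.3
Slice 5: Δl = 2.3/cos30.3° = 2.664 m; N'_5 = 107·cos30.3° − 6·2.664 = 76.4; c'Δl = 12.52; W sinα = 54.0
Slice 6: Δl = 1.8/cos40.2° = 2.357 m; N'_6 = 30·cos40.2° − 5·2.357 = 11.1; c'Δl = 11.08; W sinα = 19.4
Σc'Δl = 66.4 kN/m; ΣN' = 453.2 kN/m; ΣW sinα = 162.5 kN/m
Resisting = 66.4 + 453.2·tan29.6° = 66.4 + 257.5 = 323.9 kN/m
FS = 323.9 / 162.5 = 1.993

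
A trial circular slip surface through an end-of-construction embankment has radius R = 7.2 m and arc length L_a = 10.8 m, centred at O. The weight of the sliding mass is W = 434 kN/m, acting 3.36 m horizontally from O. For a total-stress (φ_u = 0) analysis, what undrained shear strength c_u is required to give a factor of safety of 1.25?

c_u = 23.4 kPa

FS = c_u·L_a·R / (W·d), so c_u = FS·W·d / (L_a·R).
c_u = 1.25·434·3.36 / (10.80·7.2) = 1822.8 / 77.76 = 23.44 kPa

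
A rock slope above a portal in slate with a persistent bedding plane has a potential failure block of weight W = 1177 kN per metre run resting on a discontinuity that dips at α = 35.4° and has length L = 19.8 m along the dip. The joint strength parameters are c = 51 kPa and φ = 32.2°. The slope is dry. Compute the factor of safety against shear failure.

FS = 2.37

Resolving the block weight along and normal to the plane and applying the Mohr–Coulomb strength on the joint:
N' = W cosα = 1177·cos35.4° = 959.4 kN/m
Driving force T = W sinα = 1177·sin35.4° = 681.8 kN/m
Resisting force R = c·L + N'·tanφ = 51·19.8 + 959.4·tan32.2° = 1009.8 + 604.2 = 1614.0 kN/m
FS = R / T = 1614.0 / 681.8 = 2.367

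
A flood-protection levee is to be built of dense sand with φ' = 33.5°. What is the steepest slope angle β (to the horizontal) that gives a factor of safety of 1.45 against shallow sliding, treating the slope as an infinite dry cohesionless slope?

For an infinite dry cohesionless slope FS = tanφ'/tanβ, so tanβ = tanφ' / FS.
tanβ = tan33.5° / 1.45 = 0.6619 / 1.45 = 0.4565
β = arctan(0.4565) = 24.54°

β = 24.5°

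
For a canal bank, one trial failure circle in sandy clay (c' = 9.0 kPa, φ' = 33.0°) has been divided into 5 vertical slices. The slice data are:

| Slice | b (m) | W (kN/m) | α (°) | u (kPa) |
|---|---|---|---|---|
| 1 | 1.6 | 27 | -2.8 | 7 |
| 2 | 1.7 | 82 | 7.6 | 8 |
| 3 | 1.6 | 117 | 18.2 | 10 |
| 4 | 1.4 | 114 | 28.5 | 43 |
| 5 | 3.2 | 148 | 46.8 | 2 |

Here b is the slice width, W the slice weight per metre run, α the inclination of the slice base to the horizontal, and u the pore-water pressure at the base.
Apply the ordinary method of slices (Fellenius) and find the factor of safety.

Ordinary method of slices: FS = Σ[c'·Δl_i + (W_i cosα_i − u_i·Δl_i)·tanφ'] / Σ W_i sinα_i, with Δl_i = b_i / cosα_i.
Slice 1: Δl = 1.6/cos(-2.8°) = 1.602 m; N'_1 = 27·cos(-2.8°) − 7·1.602 = 15.8; c'Δl = 14.42; W sinα = -1.3
Slice 2: Δl = 1.7/cos7.6° = 1.715 m; N'_2 = 82·cos7.6° − 8·1.715 = 67.6; c'Δl = 15.44; W sinα = 10.8
Slice 3: Δl = 1.6/cos18.2° = 1.684 m; N'_3 = 117·cos18.2° − 10·1.684 = 94.3; c'Δl = 15.16; W sinα = 36.5
Slice 4: Δl = 1.4/cos28.5° = 1.593 m; N'_4 = 114·cos28.5° − 43·1.593 = 31.7; c'Δl = 14.34; W sinα = 54.4
Slice 5: Δl = 3.2/cos46.8° = 4.675 m; N'_5 = 148·cos46.8° − 2·4.675 = 92.0; c'Δl = 42.07; W sinα = 107.9
Σc'Δl = 101.4 kN/m; ΣN' = 301.3 kN/m; ΣW sinα = 208.4 kN/m
Resisting = 101.4 + 301.3·tan33.0° = 101.4 + 195.6 = 297.1 kN/m
FS = 297.1 / 208.4 = 1.426

FS = 1.43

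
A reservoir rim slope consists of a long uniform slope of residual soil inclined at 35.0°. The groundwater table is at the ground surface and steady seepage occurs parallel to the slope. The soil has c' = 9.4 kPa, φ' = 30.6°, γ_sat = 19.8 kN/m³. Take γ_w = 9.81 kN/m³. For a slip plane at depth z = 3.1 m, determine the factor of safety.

FS = 0.75

With seepage parallel to the slope and the water table at the surface, the effective normal stress on the slip plane uses the buoyant unit weight γ' = γ_sat − γ_w while the driving shear stress uses γ_sat:
FS = [c' + γ' z cos²β tanφ'] / [γ_sat z sinβ cosβ]
γ' = 19.8 − 9.81 = 9.99 kN/m³
Numerator = 9.4 + 9.99·3.1·cos²35.0°·tan30.6° = 9.4 + 9.99·3.1·0.6710·0.5914 = 21.690 kPa
Denominator = 19.8·3.1·sin35.0°·cos35.0° = 19.8·3.1·0.5736·0.8192 = 28.839 kPa
FS = 21.690 / 28.839 = 0.752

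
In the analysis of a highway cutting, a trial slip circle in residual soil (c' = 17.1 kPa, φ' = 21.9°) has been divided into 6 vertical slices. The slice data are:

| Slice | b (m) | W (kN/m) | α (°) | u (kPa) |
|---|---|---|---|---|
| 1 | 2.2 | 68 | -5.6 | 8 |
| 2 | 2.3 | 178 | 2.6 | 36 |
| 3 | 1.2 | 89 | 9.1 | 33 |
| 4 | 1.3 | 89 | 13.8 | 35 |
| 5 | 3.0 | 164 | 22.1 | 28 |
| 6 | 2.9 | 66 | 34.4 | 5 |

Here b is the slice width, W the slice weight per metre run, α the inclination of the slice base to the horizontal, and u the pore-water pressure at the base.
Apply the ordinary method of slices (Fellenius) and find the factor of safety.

Ordinary method of slices: FS = Σ[c'·Δl_i + (W_i cosα_i − u_i·Δl_i)·tanφ'] / Σ W_i sinα_i, with Δl_i = b_i / cosα_i.
Slice 1: Δl = 2.2/cos(-5.6°) = 2.211 m; N'_1 = 68·cos(-5.6°) − 8·2.211 = 50.0; c'Δl = 37.80; W sinα = -6.6
Slice 2: Δl = 2.3/cos2.6° = 2.302 m; N'_2 = 178·cos2.6° − 36·2.302 = 94.9; c'Δl = 39.37; W sinα = 8.1
Slice 3: Δl = 1.2/cos9.1° = 1.215 m; N'_3 = 89·cos9.1° − 33·1.215 = 47.8; c'Δl = 20.78; W sinα = 14.1
Slice 4: Δl = 1.3/cos13.8° = 1.339 m; N'_4 = 89·cos13.8° − 35·1.339 = 39.6; c'Δl = 22.89; W sinα = 21.2
Slice 5: Δl = 3.0/cos22.1° = 3.238 m; N'_5 = 164·cos22.1° − 28·3.238 = 61.3; c'Δl = 55.37; W sinα = 61.7
Slice 6: Δl = 2.9/cos34.4° = 3.515 m; N'_6 = 66·cos34.4° − 5·3.515 = 36.9; c'Δl = 60.10; W sinα = 37.3
Σc'Δl = 236.3 kN/m; ΣN' = 330.4 kN/m; ΣW sinα = 135.7 kN/m
Resisting = 236.3 + 330.4·tan21.9° = 236.3 + 132.8 = 369.2 kN/m
FS = 369.2 / 135.7 = 2.720

FS = 2.72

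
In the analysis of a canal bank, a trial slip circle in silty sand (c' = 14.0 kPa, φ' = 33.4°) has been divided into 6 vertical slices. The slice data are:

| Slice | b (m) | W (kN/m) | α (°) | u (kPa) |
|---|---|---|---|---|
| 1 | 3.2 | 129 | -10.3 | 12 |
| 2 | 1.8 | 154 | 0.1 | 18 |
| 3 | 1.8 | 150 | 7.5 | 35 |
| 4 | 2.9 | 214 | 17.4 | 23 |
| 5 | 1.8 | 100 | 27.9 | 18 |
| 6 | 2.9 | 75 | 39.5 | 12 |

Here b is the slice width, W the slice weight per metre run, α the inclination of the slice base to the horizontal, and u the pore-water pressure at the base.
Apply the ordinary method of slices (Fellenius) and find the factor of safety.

FS = 3.51

Ordinary method of slices: FS = Σ[c'·Δl_i + (W_i cosα_i − u_i·Δl_i)·tanφ'] / Σ W_i sinα_i, with Δl_i = b_i / cosα_i.
Slice 1: Δl = 3.2/cos(-10.3°) = 3.252 m; N'_1 = 129·cos(-10.3°) − 12·3.252 = 87.9; c'Δl = 45.53; W sinα = -23.1
Slice 2: Δl = 1.8/cos0.1° = 1.800 m; N'_2 = 154·cos0.1° − 18·1.800 = 121.6; c'Δl = 25.20; W sinα = 0.3
Slice 3: Δl = 1.8/cos7.5° = 1.816 m; N'_3 = 150·cos7.5° − 35·1.816 = 85.2; c'Δl = 25.42; W sinα = 19.6
Slice 4: Δl = 2.9/cos17.4° = 3.039 m; N'_4 = 214·cos17.4° − 23·3.039 = 134.3; c'Δl = 42.55; W sinα = 64.0
Slice 5: Δl = 1.8/cos27.9° = 2.037 m; N'_5 = 100·cos27.9° − 18·2.037 = 51.7; c'Δl = 28.51; W sinα = 46.8
Slice 6: Δl = 2.9/cos39.5° = 3.758 m; N'_6 = 75·cos39.5° − 12·3.758 = 12.8; c'Δl = 52.62; W sinα = 47.7
Σc'Δl = 219.8 kN/m; ΣN' = 493.5 kN/m; ΣW sinα = 155.3 kN/m
Resisting = 219.8 + 493.5·tan33.4° = 219.8 + 325.4 = 545.2 kN/m
FS = 545.2 / 155.3 = 3.511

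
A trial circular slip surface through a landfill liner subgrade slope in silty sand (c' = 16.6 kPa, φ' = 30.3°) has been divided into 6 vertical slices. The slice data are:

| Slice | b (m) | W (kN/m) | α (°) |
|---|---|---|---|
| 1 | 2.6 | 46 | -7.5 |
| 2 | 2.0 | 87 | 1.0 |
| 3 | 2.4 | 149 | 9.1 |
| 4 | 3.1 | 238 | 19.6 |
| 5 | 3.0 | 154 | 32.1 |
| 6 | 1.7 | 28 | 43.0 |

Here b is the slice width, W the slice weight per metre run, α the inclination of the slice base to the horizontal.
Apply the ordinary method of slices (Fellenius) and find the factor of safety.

FS = 3.26

Ordinary method of slices: FS = Σ[c'·Δl_i + (W_i cosα_i)·tanφ'] / Σ W_i sinα_i, with Δl_i = b_i / cosα_i.
Slice 1: Δl = 2.6/cos(-7.5°) = 2.622 m; N'_1 = 46·cos(-7.5°) = 45.6; c'Δl = 43.53; W sinα = -6.0
Slice 2: Δl = 2.0/cos1.0° = 2.000 m; N'_2 = 87·cos1.0° = 87.0; c'Δl = 33.21; W sinα = 1.5
Slice 3: Δl = 2.4/cos9.1° = 2.431 m; N'_3 = 149·cos9.1° = 147.1; c'Δl = 40.35; W sinα = 23.6
Slice 4: Δl = 3.1/cos19.6° = 3.291 m; N'_4 = 238·cos19.6° = 224.2; c'Δl = 54.63; W sinα = 79.8
Slice 5: Δl = 3.0/cos32.1° = 3.541 m; N'_5 = 154·cos32.1° = 130.5; c'Δl = 58.79; W sinα = 81.8
Slice 6: Δl = 1.7/cos43.0° = 2.324 m; N'_6 = 28·cos43.0° = 20.5; c'Δl = 38.59; W sinα = 19.1
Σc'Δl = 269.1 kN/m; ΣN' = 654.9 kN/m; ΣW sinα = 199.8 kN/m
Resisting = 269.1 + 654.9·tan30.3° = 269.1 + 382.7 = 651.8 kN/m
FS = 651.8 / 199.8 = 3.261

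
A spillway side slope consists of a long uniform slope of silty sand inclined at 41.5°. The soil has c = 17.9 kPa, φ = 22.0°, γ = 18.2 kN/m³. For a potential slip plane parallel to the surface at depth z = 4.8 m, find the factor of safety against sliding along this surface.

For an infinite slope with a slip plane parallel to the surface (no pore pressure): FS = [c + γz cos²β tanφ] / [γz sinβ cosβ].
γz = 18.2·4.8 = 87.36 kN/m²
Numerator = 17.9 + 87.36·cos²41.5°·tan22.0° = 17.9 + 87.36·0.5609·0.4040 = 37.699 kPa
Denominator = 87.36·sin41.5°·cos41.5° = 87.36·0.6626·0.7490 = 43.354 kPa
FS = 37.699 / 43.354 = 0.870

FS = 0.87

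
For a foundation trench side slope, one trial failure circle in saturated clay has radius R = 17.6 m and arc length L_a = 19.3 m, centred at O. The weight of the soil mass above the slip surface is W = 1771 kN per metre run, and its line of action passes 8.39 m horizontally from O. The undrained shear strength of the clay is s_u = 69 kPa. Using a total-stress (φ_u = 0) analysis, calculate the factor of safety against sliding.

FS = 1.58

Taking moments about the centre O, the resisting moment is provided by the undrained shear strength acting along the arc:
M_R = s_u·L_a·R = 69·19.30·17.6 = 23437.9 kN·m/m
M_D = W·d = 1771·8.39 = 14858.7 kN·m/m
FS = M_R / M_D = 23437.9 / 14858.7 = 1.577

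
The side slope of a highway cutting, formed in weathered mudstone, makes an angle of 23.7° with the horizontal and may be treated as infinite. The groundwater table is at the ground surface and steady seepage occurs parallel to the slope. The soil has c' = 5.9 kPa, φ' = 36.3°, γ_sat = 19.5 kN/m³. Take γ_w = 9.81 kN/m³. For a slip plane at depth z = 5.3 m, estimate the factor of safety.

FS = 0.99

With seepage parallel to the slope and the water table at the surface, the effective normal stress on the slip plane uses the buoyant unit weight γ' = γ_sat − γ_w while the driving shear stress uses γ_sat:
FS = [c' + γ' z cos²β tanφ'] / [γ_sat z sinβ cosβ]
γ' = 19.5 − 9.81 = 9.69 kN/m³
Numerator = 5.9 + 9.69·5.3·cos²23.7°·tan36.3° = 5.9 + 9.69·5.3·0.8384·0.7346 = 37.530 kPa
Denominator = 19.5·5.3·sin23.7°·cos23.7° = 19.5·5.3·0.4019·0.9157 = 38.038 kPa
FS = 37.530 / 38.038 = 0.987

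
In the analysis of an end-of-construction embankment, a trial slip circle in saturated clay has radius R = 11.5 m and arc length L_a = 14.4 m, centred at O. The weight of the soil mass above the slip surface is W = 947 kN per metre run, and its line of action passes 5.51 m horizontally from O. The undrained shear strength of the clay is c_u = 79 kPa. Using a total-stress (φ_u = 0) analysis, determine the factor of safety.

Taking moments about the centre O, the resisting moment is provided by the undrained shear strength acting along the arc:
M_R = c_u·L_a·R = 79·14.40·11.5 = 13082.4 kN·m/m
M_D = W·d = 947·5.51 = 5218.0 kN·m/m
FS = M_R / M_D = 13082.4 / 5218.0 = 2.507

FS = 2.51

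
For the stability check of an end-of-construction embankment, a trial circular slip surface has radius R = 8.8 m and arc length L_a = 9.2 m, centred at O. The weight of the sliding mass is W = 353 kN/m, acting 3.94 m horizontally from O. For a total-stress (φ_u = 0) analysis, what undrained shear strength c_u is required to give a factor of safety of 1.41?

c_u = 24.2 kPa

FS = c_u·L_a·R / (W·d), so c_u = FS·W·d / (L_a·R).
c_u = 1.41·353·3.94 / (9.20·8.8) = 1961.1 / 80.96 = 24.22 kPa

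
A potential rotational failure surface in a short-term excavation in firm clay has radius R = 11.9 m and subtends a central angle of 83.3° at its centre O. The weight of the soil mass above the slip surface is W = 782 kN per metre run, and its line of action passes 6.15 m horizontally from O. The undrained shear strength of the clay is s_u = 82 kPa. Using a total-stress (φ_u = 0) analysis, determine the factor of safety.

Taking moments about the centre O, the resisting moment is provided by the undrained shear strength acting along the arc:
Arc length L_a = R·θ = 11.9·(83.3°·π/180) = 11.9·1.4539 = 17.30 m
M_R = s_u·L_a·R = 82·17.30·11.9 = 16882.2 kN·m/m
M_D = W·d = 782·6.15 = 4809.3 kN·m/m
FS = M_R / M_D = 16882.2 / 4809.3 = 3.510

FS = 3.51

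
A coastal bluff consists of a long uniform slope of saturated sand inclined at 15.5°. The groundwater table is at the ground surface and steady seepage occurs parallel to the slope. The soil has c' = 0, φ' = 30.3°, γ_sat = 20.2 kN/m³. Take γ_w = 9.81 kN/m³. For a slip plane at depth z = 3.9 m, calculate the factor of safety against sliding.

FS = 1.08

With seepage parallel to the slope and the water table at the surface, the effective normal stress on the slip plane uses the buoyant unit weight γ' = γ_sat − γ_w while the driving shear stress uses γ_sat:
FS = [c' + γ' z cos²β tanφ'] / [γ_sat z sinβ cosβ]
(For c' = 0 this reduces to FS = (γ'/γ_sat)·tanφ'/tanβ.)
γ' = 20.2 − 9.81 = 10.39 kN/m³
Numerator = 0.0 + 10.39·3.9·cos²15.5°·tan30.3° = 0.0 + 10.39·3.9·0.9286·0.5844 = 21.988 kPa
Denominator = 20.2·3.9·sin15.5°·cos15.5° = 20.2·3.9·0.2672·0.9636 = 20.287 kPa
FS = 21.988 / 20.287 = 1.084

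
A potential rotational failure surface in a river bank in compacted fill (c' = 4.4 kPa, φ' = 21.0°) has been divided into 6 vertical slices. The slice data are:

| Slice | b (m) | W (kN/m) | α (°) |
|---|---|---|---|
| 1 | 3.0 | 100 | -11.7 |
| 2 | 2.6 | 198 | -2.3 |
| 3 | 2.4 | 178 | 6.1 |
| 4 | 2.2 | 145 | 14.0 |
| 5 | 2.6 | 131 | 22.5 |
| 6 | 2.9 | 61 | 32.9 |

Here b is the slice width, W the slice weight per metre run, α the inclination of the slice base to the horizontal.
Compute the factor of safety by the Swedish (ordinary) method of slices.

Ordinary method of slices: FS = Σ[c'·Δl_i + (W_i cosα_i)·tanφ'] / Σ W_i sinα_i, with Δl_i = b_i / cosα_i.
Slice 1: Δl = 3.0/cos(-11.7°) = 3.064 m; N'_1 = 100·cos(-11.7°) = 97.9; c'Δl = 13.48; W sinα = -20.3
Slice 2: Δl = 2.6/cos(-2.3°) = 2.602 m; N'_2 = 198·cos(-2.3°) = 197.8; c'Δl = 11.45; W sinα = -7.9
Slice 3: Δl = 2.4/cos6.1° = 2.414 m; N'_3 = 178·cos6.1° = 177.0; c'Δl = 10.62; W sinα = 18.9
Slice 4: Δl = 2.2/cos14.0° = 2.267 m; N'_4 = 145·cos14.0° = 140.7; c'Δl = 9.98; W sinα = 35.1
Slice 5: Δl = 2.6/cos22.5° = 2.814 m; N'_5 = 131·cos22.5° = 121.0; c'Δl = 12.38; W sinα = 50.1
Slice 6: Δl = 2.9/cos32.9° = 3.454 m; N'_6 = 61·cos32.9° = 51.2; c'Δl = 15.20; W sinα = 33.1
Σc'Δl = 73.1 kN/m; ΣN' = 785.7 kN/m; ΣW sinα = 109.0 kN/m
Resisting = 73.1 + 785.7·tan21.0° = 73.1 + 301.6 = 374.7 kN/m
FS = 374.7 / 109.0 = 3.437

FS = 3.44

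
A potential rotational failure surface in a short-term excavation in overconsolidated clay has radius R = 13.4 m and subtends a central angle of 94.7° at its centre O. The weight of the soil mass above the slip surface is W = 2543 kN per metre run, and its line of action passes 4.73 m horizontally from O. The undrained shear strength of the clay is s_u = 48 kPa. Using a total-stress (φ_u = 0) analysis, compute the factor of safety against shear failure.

Taking moments about the centre O, the resisting moment is provided by the undrained shear strength acting along the arc:
Arc length L_a = R·θ = 13.4·(94.7°·π/180) = 13.4·1.6528 = 22.15 m
M_R = s_u·L_a·R = 48·22.15·13.4 = 14245.5 kN·m/m
M_D = W·d = 2543·4.73 = 12028.4 kN·m/m
FS = M_R / M_D = 14245.5 / 12028.4 = 1.184

FS = 1.18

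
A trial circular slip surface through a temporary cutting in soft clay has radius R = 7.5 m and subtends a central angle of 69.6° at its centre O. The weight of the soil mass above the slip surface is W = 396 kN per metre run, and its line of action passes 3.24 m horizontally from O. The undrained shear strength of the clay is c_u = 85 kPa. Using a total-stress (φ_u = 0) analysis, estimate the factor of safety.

FS = 4.53

Taking moments about the centre O, the resisting moment is provided by the undrained shear strength acting along the arc:
Arc length L_a = R·θ = 7.5·(69.6°·π/180) = 7.5·1.2147 = 9.11 m
M_R = c_u·L_a·R = 85·9.11·7.5 = 5808.0 kN·m/m
M_D = W·d = 396·3.24 = 1283.0 kN·m/m
FS = M_R / M_D = 5808.0 / 1283.0 = 4.527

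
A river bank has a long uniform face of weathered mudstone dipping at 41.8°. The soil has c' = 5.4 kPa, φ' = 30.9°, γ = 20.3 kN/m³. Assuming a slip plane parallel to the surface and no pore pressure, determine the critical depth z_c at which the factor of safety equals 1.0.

Setting FS = 1.00 in FS = [c' + γz cos²β tanφ'] / [γz sinβ cosβ] and solving for z:
z = c' / [γ cosβ (FS·sinβ − cosβ·tanφ')]
  = 5.4 / [20.3·cos41.8°·(1.00·sin41.8° − cos41.8°·tan30.9°)]
  = 5.4 / [20.3·0.7455·(1.00·0.6665 − 0.7455·0.5985)]
  = 5.4 / 3.3350 = 1.619 m

z_c = 1.62 m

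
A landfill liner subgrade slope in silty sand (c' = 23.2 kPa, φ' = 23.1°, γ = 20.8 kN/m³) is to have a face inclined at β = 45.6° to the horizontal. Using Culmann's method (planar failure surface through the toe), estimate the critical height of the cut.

Culmann's analysis gives the critical failure plane at α_cr = (β + φ')/2 = (45.6 + 23.1)/2 = 34.4°, and the critical height
H_c = (4c'/γ) · sinβ cosφ' / [1 − cos(β − φ')]
    = (4·23.2/20.8) · sin45.6°·cos23.1° / [1 − cos(22.5°)]
    = 4.462 · 0.7145·0.9198 / [1 − 0.9239]
    = 4.462 · 0.6572 / 0.0761
    = 38.52 m

H_c = 38.52 m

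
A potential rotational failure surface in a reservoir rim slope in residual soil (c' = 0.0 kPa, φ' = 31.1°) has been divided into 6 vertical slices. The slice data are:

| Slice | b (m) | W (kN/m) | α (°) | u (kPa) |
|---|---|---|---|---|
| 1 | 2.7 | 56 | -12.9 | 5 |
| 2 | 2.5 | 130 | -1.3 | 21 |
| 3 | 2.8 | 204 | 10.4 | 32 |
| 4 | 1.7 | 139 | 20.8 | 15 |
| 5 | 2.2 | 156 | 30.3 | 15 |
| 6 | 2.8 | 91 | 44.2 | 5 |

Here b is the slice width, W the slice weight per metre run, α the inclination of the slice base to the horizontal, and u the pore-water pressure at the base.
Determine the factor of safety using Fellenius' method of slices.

FS = 1.34

Ordinary method of slices: FS = Σ[c'·Δl_i + (W_i cosα_i − u_i·Δl_i)·tanφ'] / Σ W_i sinα_i, with Δl_i = b_i / cosα_i.
Slice 1: Δl = 2.7/cos(-12.9°) = 2.770 m; N'_1 = 56·cos(-12.9°) − 5·2.770 = 40.7; c'Δl = 0.00; W sinα = -12.5
Slice 2: Δl = 2.5/cos(-1.3°) = 2.501 m; N'_2 = 130·cos(-1.3°) − 21·2.501 = 77.5; c'Δl = 0.00; W sinα = -2.9
Slice 3: Δl = 2.8/cos10.4° = 2.847 m; N'_3 = 204·cos10.4° − 32·2.847 = 109.6; c'Δl = 0.00; W sinα = 36.8
Slice 4: Δl = 1.7/cos20.8° = 1.819 m; N'_4 = 139·cos20.8° − 15·1.819 = 102.7; c'Δl = 0.00; W sinα = 49.4
Slice 5: Δl = 2.2/cos30.3° = 2.548 m; N'_5 = 156·cos30.3° − 15·2.548 = 96.5; c'Δl = 0.00; W sinα = 78.7
Slice 6: Δl = 2.8/cos44.2° = 3.906 m; N'_6 = 91·cos44.2° − 5·3.906 = 45.7; c'Δl = 0.00; W sinα = 63.4
Σc'Δl = 0.0 kN/m; ΣN' = 472.6 kN/m; ΣW sinα = 212.9 kN/m
Resisting = 0.0 + 472.6·tan31.1° = 0.0 + 285.1 = 285.1 kN/m
FS = 285.1 / 212.9 = 1.339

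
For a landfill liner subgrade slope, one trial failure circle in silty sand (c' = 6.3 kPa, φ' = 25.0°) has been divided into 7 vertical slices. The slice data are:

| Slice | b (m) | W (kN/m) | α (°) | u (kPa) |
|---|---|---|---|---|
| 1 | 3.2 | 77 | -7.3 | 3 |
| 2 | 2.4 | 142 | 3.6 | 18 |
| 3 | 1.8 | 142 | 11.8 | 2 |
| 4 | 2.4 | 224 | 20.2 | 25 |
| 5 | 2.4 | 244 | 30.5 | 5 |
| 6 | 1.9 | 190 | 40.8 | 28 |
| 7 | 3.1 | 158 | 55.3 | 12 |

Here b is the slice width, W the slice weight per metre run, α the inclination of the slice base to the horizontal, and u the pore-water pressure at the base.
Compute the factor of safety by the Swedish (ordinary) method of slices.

Ordinary method of slices: FS = Σ[c'·Δl_i + (W_i cosα_i − u_i·Δl_i)·tanφ'] / Σ W_i sinα_i, with Δl_i = b_i / cosα_i.
Slice 1: Δl = 3.2/cos(-7.3°) = 3.226 m; N'_1 = 77·cos(-7.3°) − 3·3.226 = 66.7; c'Δl = 20.32; W sinα = -9.8
Slice 2: Δl = 2.4/cos3.6° = 2.405 m; N'_2 = 142·cos3.6° − 18·2.405 = 98.4; c'Δl = 15.15; W sinα = 8.9
Slice 3: Δl = 1.8/cos11.8° = 1.839 m; N'_3 = 142·cos11.8° − 2·1.839 = 135.3; c'Δl = 11.58; W sinα = 29.0
Slice 4: Δl = 2.4/cos20.2° = 2.557 m; N'_4 = 224·cos20.2° − 25·2.557 = 146.3; c'Δl = 16.11; W sinα = 77.3
Slice 5: Δl = 2.4/cos30.5° = 2.785 m; N'_5 = 244·cos30.5° − 5·2.785 = 196.3; c'Δl = 17.55; W sinα = 123.8
Slice 6: Δl = 1.9/cos40.8° = 2.510 m; N'_6 = 190·cos40.8° − 28·2.510 = 73.6; c'Δl = 15.81; W sinα = 124.1
Slice 7: Δl = 3.1/cos55.3° = 5.445 m; N'_7 = 158·cos55.3° − 12·5.445 = 24.6; c'Δl = 34.31; W sinα = 129.9
Σc'Δl = 130.8 kN/m; ΣN' = 741.2 kN/m; ΣW sinα = 483.4 kN/m
Resisting = 130.8 + 741.2·tan25.0° = 130.8 + 345.6 = 476.5 kN/m
FS = 476.5 / 483.4 = 0.986

FS = 0.99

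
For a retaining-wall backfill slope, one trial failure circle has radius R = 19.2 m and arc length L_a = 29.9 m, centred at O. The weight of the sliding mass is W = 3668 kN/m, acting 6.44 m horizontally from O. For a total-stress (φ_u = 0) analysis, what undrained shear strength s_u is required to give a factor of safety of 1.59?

s_u = 65.4 kPa

FS = s_u·L_a·R / (W·d), so s_u = FS·W·d / (L_a·R).
s_u = 1.59·3668·6.44 / (29.90·19.2) = 37558.9 / 574.08 = 65.42 kPa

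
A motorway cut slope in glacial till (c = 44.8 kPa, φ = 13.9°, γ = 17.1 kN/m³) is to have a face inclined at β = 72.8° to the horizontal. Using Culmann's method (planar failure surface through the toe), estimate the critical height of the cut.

H_c = 20.10 m

Culmann's analysis gives the critical failure plane at α_cr = (β + φ)/2 = (72.8 + 13.9)/2 = 43.4°, and the critical height
H_c = (4c/γ) · sinβ cosφ / [1 − cos(β − φ)]
    = (4·44.8/17.1) · sin72.8°·cos13.9° / [1 − cos(58.9°)]
    = 10.480 · 0.9553·0.9707 / [1 − 0.5165]
    = 10.480 · 0.9273 / 0.4835
    = 20.10 m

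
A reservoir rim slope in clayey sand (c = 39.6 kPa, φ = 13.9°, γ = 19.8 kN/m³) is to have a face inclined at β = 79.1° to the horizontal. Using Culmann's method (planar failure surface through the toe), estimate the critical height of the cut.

H_c = 13.14 m

Culmann's analysis gives the critical failure plane at α_cr = (β + φ)/2 = (79.1 + 13.9)/2 = 46.5°, and the critical height
H_c = (4c/γ) · sinβ cosφ / [1 − cos(β − φ)]
    = (4·39.6/19.8) · sin79.1°·cos13.9° / [1 − cos(65.2°)]
    = 8.000 · 0.9820·0.9707 / [1 − 0.4195]
    = 8.000 · 0.9532 / 0.5805
    = 13.14 m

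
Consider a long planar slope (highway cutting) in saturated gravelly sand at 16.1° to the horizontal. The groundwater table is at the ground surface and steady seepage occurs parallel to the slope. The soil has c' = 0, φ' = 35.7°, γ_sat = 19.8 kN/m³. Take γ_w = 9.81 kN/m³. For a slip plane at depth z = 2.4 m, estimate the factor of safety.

FS = 1.26

With seepage parallel to the slope and the water table at the surface, the effective normal stress on the slip plane uses the buoyant unit weight γ' = γ_sat − γ_w while the driving shear stress uses γ_sat:
FS = [c' + γ' z cos²β tanφ'] / [γ_sat z sinβ cosβ]
(For c' = 0 this reduces to FS = (γ'/γ_sat)·tanφ'/tanβ.)
γ' = 19.8 − 9.81 = 9.99 kN/m³
Numerator = 0.0 + 9.99·2.4·cos²16.1°·tan35.7° = 0.0 + 9.99·2.4·0.9231·0.7186 = 15.904 kPa
Denominator = 19.8·2.4·sin16.1°·cos16.1° = 19.8·2.4·0.2773·0.9608 = 12.661 kPa
FS = 15.904 / 12.661 = 1.256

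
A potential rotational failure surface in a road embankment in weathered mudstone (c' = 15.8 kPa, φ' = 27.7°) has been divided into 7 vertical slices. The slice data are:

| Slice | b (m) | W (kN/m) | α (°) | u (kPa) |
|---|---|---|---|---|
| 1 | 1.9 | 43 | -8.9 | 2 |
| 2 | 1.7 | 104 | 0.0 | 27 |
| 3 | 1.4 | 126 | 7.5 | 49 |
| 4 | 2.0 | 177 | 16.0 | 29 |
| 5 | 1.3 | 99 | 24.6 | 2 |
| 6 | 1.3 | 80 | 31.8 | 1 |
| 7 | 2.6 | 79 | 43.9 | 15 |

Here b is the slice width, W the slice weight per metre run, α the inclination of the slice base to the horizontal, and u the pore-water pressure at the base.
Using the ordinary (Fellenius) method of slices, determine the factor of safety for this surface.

Ordinary method of slices: FS = Σ[c'·Δl_i + (W_i cosα_i − u_i·Δl_i)·tanφ'] / Σ W_i sinα_i, with Δl_i = b_i / cosα_i.
Slice 1: Δl = 1.9/cos(-8.9°) = 1.923 m; N'_1 = 43·cos(-8.9°) − 2·1.923 = 38.6; c'Δl = 30.39; W sinα = -6.7
Slice 2: Δl = 1.7/cos0.0° = 1.700 m; N'_2 = 104·cos0.0° − 27·1.700 = 58.1; c'Δl = 26.86; W sinα = 0.0
Slice 3: Δl = 1.4/cos7.5° = 1.412 m; N'_3 = 126·cos7.5° − 49·1.412 = 55.7; c'Δl = 22.31; W sinα = 16.4
Slice 4: Δl = 2.0/cos16.0° = 2.081 m; N'_4 = 177·cos16.0° − 29·2.081 = 109.8; c'Δl = 32.87; W sinα = 48.8
Slice 5: Δl = 1.3/cos24.6° = 1.430 m; N'_5 = 99·cos24.6° − 2·1.430 = 87.2; c'Δl = 22.59; W sinα = 41.2
Slice 6: Δl = 1.3/cos31.8° = 1.530 m; N'_6 = 80·cos31.8° − 1·1.530 = 66.5; c'Δl = 24.17; W sinα = 42.2
Slice 7: Δl = 2.6/cos43.9° = 3.608 m; N'_7 = 79·cos43.9° − 15·3.608 = 2.8; c'Δl = 57.01; W sinα = 54.8
Σc'Δl = 216.2 kN/m; ΣN' = 418.7 kN/m; ΣW sinα = 196.7 kN/m
Resisting = 216.2 + 418.7·tan27.7° = 216.2 + 219.8 = 436.0 kN/m
FS = 436.0 / 196.7 = 2.216

FS = 2.22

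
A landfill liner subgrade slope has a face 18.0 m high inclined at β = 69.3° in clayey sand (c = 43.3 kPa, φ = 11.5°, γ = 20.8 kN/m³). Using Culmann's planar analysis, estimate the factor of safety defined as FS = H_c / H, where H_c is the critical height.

FS = 0.91

H_c = (4c/γ) · sinβ cosφ / [1 − cos(β − φ)]
    = (4·43.3/20.8) · sin69.3°·cos11.5° / [1 − cos57.8°]
    = 8.327 · 0.9167 / 0.4671 = 16.34 m
FS = H_c / H = 16.34 / 18.0 = 0.908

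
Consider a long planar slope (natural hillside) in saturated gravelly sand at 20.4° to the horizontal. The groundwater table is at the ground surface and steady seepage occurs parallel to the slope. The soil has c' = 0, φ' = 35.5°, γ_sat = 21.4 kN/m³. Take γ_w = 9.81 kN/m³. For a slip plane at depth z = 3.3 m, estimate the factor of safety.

With seepage parallel to the slope and the water table at the surface, the effective normal stress on the slip plane uses the buoyant unit weight γ' = γ_sat − γ_w while the driving shear stress uses γ_sat:
FS = [c' + γ' z cos²β tanφ'] / [γ_sat z sinβ cosβ]
(For c' = 0 this reduces to FS = (γ'/γ_sat)·tanφ'/tanβ.)
γ' = 21.4 − 9.81 = 11.59 kN/m³
Numerator = 0.0 + 11.59·3.3·cos²20.4°·tan35.5° = 0.0 + 11.59·3.3·0.8785·0.7133 = 23.967 kPa
Denominator = 21.4·3.3·sin20.4°·cos20.4° = 21.4·3.3·0.3486·0.9373 = 23.072 kPa
FS = 23.967 / 23.072 = 1.039

FS = 1.04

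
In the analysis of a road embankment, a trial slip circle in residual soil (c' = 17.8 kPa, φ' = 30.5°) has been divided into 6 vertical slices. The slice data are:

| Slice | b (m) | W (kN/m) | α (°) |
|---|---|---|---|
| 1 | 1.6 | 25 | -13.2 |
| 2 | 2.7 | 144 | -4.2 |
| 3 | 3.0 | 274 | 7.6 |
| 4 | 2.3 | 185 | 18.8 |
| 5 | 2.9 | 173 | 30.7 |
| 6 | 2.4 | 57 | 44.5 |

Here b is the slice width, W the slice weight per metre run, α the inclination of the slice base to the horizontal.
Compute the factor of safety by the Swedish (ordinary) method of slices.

FS = 3.70

Ordinary method of slices: FS = Σ[c'·Δl_i + (W_i cosα_i)·tanφ'] / Σ W_i sinα_i, with Δl_i = b_i / cosα_i.
Slice 1: Δl = 1.6/cos(-13.2°) = 1.643 m; N'_1 = 25·cos(-13.2°) = 24.3; c'Δl = 29.25; W sinα = -5.7
Slice 2: Δl = 2.7/cos(-4.2°) = 2.707 m; N'_2 = 144·cos(-4.2°) = 143.6; c'Δl = 48.19; W sinα = -10.5
Slice 3: Δl = 3.0/cos7.6° = 3.027 m; N'_3 = 274·cos7.6° = 271.6; c'Δl = 53.87; W sinα = 36.2
Slice 4: Δl = 2.3/cos18.8° = 2.430 m; N'_4 = 185·cos18.8° = 175.1; c'Δl = 43.25; W sinα = 59.6
Slice 5: Δl = 2.9/cos30.7° = 3.373 m; N'_5 = 173·cos30.7° = 148.8; c'Δl = 60.03; W sinα = 88.3
Slice 6: Δl = 2.4/cos44.5° = 3.365 m; N'_6 = 57·cos44.5° = 40.7; c'Δl = 59.89; W sinα = 40.0
Σc'Δl = 294.5 kN/m; ΣN' = 804.1 kN/m; ΣW sinα = 207.9 kN/m
Resisting = 294.5 + 804.1·tan30.5° = 294.5 + 473.6 = 768.1 kN/m
FS = 768.1 / 207.9 = 3.695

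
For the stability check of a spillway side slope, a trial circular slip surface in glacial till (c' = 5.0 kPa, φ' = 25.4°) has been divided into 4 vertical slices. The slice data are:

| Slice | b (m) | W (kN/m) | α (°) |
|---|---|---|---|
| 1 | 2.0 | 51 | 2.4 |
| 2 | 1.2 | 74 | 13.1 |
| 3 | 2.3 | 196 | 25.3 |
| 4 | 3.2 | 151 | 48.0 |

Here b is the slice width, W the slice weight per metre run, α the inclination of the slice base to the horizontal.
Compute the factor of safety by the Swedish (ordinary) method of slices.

Ordinary method of slices: FS = Σ[c'·Δl_i + (W_i cosα_i)·tanφ'] / Σ W_i sinα_i, with Δl_i = b_i / cosα_i.
Slice 1: Δl = 2.0/cos2.4° = 2.002 m; N'_1 = 51·cos2.4° = 51.0; c'Δl = 10.01; W sinα = 2.1
Slice 2: Δl = 1.2/cos13.1° = 1.232 m; N'_2 = 74·cos13.1° = 72.1; c'Δl = 6.16; W sinα = 16.8
Slice 3: Δl = 2.3/cos25.3° = 2.544 m; N'_3 = 196·cos25.3° = 177.2; c'Δl = 12.72; W sinα = 83.8
Slice 4: Δl = 3.2/cos48.0° = 4.782 m; N'_4 = 151·cos48.0° = 101.0; c'Δl = 23.91; W sinα = 112.2
Σc'Δl = 52.8 kN/m; ΣN' = 401.3 kN/m; ΣW sinα = 214.9 kN/m
Resisting = 52.8 + 401.3·tan25.4° = 52.8 + 190.5 = 243.3 kN/m
FS = 243.3 / 214.9 = 1.132

FS = 1.13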